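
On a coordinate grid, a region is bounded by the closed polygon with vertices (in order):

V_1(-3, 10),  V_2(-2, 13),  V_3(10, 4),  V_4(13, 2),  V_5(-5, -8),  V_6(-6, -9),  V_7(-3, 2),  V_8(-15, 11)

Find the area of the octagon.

Apply Gauss's area formula: 2A = Σ (x_i·y_{i+1} − x_{i+1}·y_i), indices taken mod 8.
Σ = (-19) + (-138) + (-32) + (-94) + (-3) + (-39) + (-3) + (-117) = -445
Area = |Σ|/2 = 222.5.

222.5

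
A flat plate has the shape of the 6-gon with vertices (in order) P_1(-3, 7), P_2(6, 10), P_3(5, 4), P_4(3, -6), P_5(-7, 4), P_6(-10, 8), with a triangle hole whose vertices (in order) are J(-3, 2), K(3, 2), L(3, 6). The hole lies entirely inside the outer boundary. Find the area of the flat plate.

104

Outer boundary:
Cross-terms: -72, -26, -42, -30, -16, -46  ⇒  Σ = -232
Area = |Σ|/2 = 116.
Hole:
Apply the surveyor's formula: 2A = Σ (x_i·y_{i+1} − x_{i+1}·y_i), indices taken mod 3.
Σ = (-12) + (12) + (24) = 24
Area = |Σ|/2 = 12.
Net area = 116 − 12 = 104.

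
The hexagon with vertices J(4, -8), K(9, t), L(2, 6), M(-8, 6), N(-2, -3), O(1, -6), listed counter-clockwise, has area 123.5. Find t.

-3

Write out the shoelace sum; only the two edges meeting at K involve t:
2·Area = [(4·t − 9·(-8)) + (9·6 − 2·t)] + 127
       = 2·t + 253 = 247
⇒ t = -3.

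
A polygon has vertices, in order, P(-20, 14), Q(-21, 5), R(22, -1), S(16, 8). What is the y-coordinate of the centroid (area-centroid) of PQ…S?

Apply the surveyor's formula. First the cross-terms c_i = x_i·y_{i+1} − x_{i+1}·y_i:
  194, -89, 192, 384  ⇒  2A = 681, A = 340.5.
Then Σ (y_i + y_{i+1})·c_i = 13122, so ȳ = 13122 / (6·340.5) = 1458/227.

1458/227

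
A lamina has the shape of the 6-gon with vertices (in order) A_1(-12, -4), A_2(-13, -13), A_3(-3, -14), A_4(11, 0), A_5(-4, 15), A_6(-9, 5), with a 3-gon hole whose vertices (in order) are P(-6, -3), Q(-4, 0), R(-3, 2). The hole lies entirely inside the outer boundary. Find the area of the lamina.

388

Outer boundary:
Apply the surveyor's formula: 2A = Σ (x_i·y_{i+1} − x_{i+1}·y_i), indices taken mod 6.
A_1→A_2: (-12)(-13) − (-13)(-4) = 104
A_2→A_3: (-13)(-14) − (-3)(-13) = 143
A_3→A_4: (-3)(0) − (11)(-14) = 154
A_4→A_5: (11)(15) − (-4)(0) = 165
A_5→A_6: (-4)(5) − (-9)(15) = 115
A_6→A_1: (-9)(-4) − (-12)(5) = 96
Σ = 777
Area = |Σ|/2 = 388.5.
Hole:
Σ = (-12) + (-8) + (21) = 1
Area = |Σ|/2 = 0.5.
Net area = 388.5 − 0.5 = 388.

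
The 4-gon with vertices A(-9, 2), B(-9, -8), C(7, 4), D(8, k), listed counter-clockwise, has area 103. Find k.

7

The doubled signed area Σ (x_i y_{i+1} − x_{i+1} y_i) is linear in k.
With k=0 it equals 94; the coefficient of k is 16 (from the two edges through D).
So 16·k + 94 = 2·103 = 206 ⇒ k = 7.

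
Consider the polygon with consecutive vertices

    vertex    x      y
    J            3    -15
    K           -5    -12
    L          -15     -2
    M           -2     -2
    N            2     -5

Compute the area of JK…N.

Σ = (-111) + (-170) + (26) + (14) + (-15) = -256
Area = |Σ|/2 = 128.

128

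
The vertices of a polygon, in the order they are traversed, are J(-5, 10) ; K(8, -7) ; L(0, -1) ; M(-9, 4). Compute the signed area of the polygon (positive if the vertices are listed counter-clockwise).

-66

Apply the shoelace formula: 2A = Σ (x_i·y_{i+1} − x_{i+1}·y_i), indices taken mod 4.
Cross-terms: -45, -8, -9, -70  ⇒  Σ = -132
Signed area = Σ/2 = -66 (negative ⇒ clockwise traversal).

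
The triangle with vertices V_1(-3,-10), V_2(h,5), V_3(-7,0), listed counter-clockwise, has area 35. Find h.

-2

The doubled signed area Σ (x_i y_{i+1} − x_{i+1} y_i) is linear in h.
With h=0 it equals 90; the coefficient of h is 10 (from the two edges through V_2).
So 10·h + 90 = 2·35 = 70 ⇒ h = -2.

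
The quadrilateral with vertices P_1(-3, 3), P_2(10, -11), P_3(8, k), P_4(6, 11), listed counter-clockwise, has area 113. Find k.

Write out the shoelace sum; only the two edges meeting at P_3 involve k:
2·Area = [(10·k − 8·(-11)) + (8·11 − 6·k)] + 54
       = 4·k + 230 = 226
⇒ k = -1.

-1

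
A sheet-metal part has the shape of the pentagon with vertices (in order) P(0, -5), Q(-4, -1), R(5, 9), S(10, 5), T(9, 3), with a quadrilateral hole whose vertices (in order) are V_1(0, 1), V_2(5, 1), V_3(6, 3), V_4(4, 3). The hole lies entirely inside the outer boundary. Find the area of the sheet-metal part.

81

Outer boundary:
Σ = (-20) + (-31) + (-65) + (-15) + (-45) = -176
Area = |Σ|/2 = 88.
Hole:
Apply the shoelace (surveyor's) formula: 2A = Σ (x_i·y_{i+1} − x_{i+1}·y_i), indices taken mod 4.
Cross-terms: -5, 9, 6, 4  ⇒  Σ = 14
Area = |Σ|/2 = 7.
Net area = 88 − 7 = 81.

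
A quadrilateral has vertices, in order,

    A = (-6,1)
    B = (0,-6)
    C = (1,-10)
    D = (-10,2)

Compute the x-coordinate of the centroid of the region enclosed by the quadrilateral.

-320/81

Apply the surveyor's formula. First the cross-terms c_i = x_i·y_{i+1} − x_{i+1}·y_i:
  36, 6, -98, 2  ⇒  2A = -54, A = -27.
Then Σ (x_i + x_{i+1})·c_i = 640, so x̄ = 640 / (6·(-27)) = -320/81.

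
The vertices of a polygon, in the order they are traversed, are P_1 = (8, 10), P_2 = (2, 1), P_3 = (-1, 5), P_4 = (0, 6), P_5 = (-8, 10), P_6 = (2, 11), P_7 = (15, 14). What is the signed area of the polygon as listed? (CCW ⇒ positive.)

-83

Apply the shoelace formula: 2A = Σ (x_i·y_{i+1} − x_{i+1}·y_i), indices taken mod 7.
P_1→P_2: (8)(1) − (2)(10) = -12
P_2→P_3: (2)(5) − (-1)(1) = 11
P_3→P_4: (-1)(6) − (0)(5) = -6
P_4→P_5: (0)(10) − (-8)(6) = 48
P_5→P_6: (-8)(11) − (2)(10) = -108
P_6→P_7: (2)(14) − (15)(11) = -137
P_7→P_1: (15)(10) − (8)(14) = 38
Σ = -166
Signed area = Σ/2 = -83 (negative ⇒ clockwise traversal).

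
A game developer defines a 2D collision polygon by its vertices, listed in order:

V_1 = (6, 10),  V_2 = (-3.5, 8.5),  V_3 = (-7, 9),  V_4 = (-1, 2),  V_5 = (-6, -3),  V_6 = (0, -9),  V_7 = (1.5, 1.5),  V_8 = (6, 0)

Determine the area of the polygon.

121.25

Apply the shoelace formula: 2A = Σ (x_i·y_{i+1} − x_{i+1}·y_i), indices taken mod 8.
Σ = (86) + (28) + (-5) + (15) + (54) + (13.5) + (-9) + (60) = 242.5
Area = |Σ|/2 = 121.25.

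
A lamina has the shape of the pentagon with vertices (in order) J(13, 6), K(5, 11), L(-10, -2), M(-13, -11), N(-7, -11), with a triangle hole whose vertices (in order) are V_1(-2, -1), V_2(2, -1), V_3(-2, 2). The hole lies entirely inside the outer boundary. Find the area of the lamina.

Outer boundary:
Cross-terms: 113, 100, 84, 66, 101  ⇒  Σ = 464
Area = |Σ|/2 = 232.
Hole:
Apply the shoelace formula: 2A = Σ (x_i·y_{i+1} − x_{i+1}·y_i), indices taken mod 3.
V_1→V_2: (-2)(-1) − (2)(-1) = 4
V_2→V_3: (2)(2) − (-2)(-1) = 2
V_3→V_1: (-2)(-1) − (-2)(2) = 6
Σ = 12
Area = |Σ|/2 = 6.
Net area = 232 − 6 = 226.

226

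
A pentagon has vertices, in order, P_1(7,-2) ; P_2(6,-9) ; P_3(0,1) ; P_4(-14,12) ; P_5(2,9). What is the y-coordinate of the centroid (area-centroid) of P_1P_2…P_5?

731/186

Apply the shoelace formula. First the cross-terms c_i = x_i·y_{i+1} − x_{i+1}·y_i:
  -51, 6, 14, -150, -67  ⇒  2A = -248, A = -124.
Then Σ (y_i + y_{i+1})·c_i = -2924, so ȳ = -2924 / (6·(-124)) = 731/186.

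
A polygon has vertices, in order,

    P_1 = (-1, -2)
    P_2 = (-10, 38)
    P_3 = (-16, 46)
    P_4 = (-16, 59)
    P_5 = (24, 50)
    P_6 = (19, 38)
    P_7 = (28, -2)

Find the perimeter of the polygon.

|P_1P_2| = √((-9)² + (40)²) = √1681 = 41
|P_2P_3| = √((-6)² + (8)²) = √100 = 10
|P_3P_4| = √((0)² + (13)²) = √169 = 13
|P_4P_5| = √((40)² + (-9)²) = √1681 = 41
|P_5P_6| = √((-5)² + (-12)²) = √169 = 13
|P_6P_7| = √((9)² + (-40)²) = √1681 = 41
|P_7P_1| = √((-29)² + (0)²) = √841 = 29
Perimeter = 41 + 10 + 13 + 41 + 13 + 41 + 29 = 188.

188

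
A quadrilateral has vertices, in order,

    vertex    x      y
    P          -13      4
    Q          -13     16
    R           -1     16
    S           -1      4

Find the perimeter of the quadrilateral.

48

|PQ| = √((0)² + (12)²) = √144 = 12
|QR| = √((12)² + (0)²) = √144 = 12
|RS| = √((0)² + (-12)²) = √144 = 12
|SP| = √((-12)² + (0)²) = √144 = 12
Perimeter = 12 + 12 + 12 + 12 = 48.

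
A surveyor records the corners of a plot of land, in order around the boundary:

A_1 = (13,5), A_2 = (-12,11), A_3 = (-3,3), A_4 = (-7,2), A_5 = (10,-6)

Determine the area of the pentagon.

A_1→A_2: (13)(11) − (-12)(5) = 203
A_2→A_3: (-12)(3) − (-3)(11) = -3
A_3→A_4: (-3)(2) − (-7)(3) = 15
A_4→A_5: (-7)(-6) − (10)(2) = 22
A_5→A_1: (10)(5) − (13)(-6) = 128
Σ = 365
Area = |Σ|/2 = 182.5.

182.5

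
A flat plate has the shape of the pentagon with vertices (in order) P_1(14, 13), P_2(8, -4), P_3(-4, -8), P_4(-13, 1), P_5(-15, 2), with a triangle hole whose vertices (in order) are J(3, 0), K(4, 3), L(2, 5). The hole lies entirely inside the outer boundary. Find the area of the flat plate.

287

Outer boundary:
P_1→P_2: (14)(-4) − (8)(13) = -160
P_2→P_3: (8)(-8) − (-4)(-4) = -80
P_3→P_4: (-4)(1) − (-13)(-8) = -108
P_4→P_5: (-13)(2) − (-15)(1) = -11
P_5→P_1: (-15)(13) − (14)(2) = -223
Σ = -582
Area = |Σ|/2 = 291.
Hole:
Apply the surveyor's formula: 2A = Σ (x_i·y_{i+1} − x_{i+1}·y_i), indices taken mod 3.
Cross-terms: 9, 14, -15  ⇒  Σ = 8
Area = |Σ|/2 = 4.
Net area = 291 − 4 = 287.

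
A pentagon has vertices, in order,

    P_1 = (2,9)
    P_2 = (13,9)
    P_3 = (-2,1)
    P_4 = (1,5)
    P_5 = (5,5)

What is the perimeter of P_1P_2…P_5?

42

|P_1P_2| = √((11)² + (0)²) = √121 = 11
|P_2P_3| = √((-15)² + (-8)²) = √289 = 17
|P_3P_4| = √((3)² + (4)²) = √25 = 5
|P_4P_5| = √((4)² + (0)²) = √16 = 4
|P_5P_1| = √((-3)² + (4)²) = √25 = 5
Perimeter = 11 + 17 + 5 + 4 + 5 = 42.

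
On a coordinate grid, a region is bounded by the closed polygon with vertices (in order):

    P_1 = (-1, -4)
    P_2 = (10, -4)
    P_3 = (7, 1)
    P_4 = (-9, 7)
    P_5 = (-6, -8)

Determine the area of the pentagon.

135

Σ = (44) + (38) + (58) + (114) + (16) = 270
Area = |Σ|/2 = 135.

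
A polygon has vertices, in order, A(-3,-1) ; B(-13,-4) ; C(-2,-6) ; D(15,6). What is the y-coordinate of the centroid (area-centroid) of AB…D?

Apply the shoelace (surveyor's) formula. First the cross-terms c_i = x_i·y_{i+1} − x_{i+1}·y_i:
  -1, 70, 78, 3  ⇒  2A = 150, A = 75.
Then Σ (y_i + y_{i+1})·c_i = -680, so ȳ = -680 / (6·75) = -68/45.

-68/45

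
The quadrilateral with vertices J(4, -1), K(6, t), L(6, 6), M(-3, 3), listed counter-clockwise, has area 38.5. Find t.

-4

The doubled signed area Σ (x_i y_{i+1} − x_{i+1} y_i) is linear in t.
With t=0 it equals 69; the coefficient of t is -2 (from the two edges through K).
So -2·t + 69 = 2·38.5 = 77 ⇒ t = -4.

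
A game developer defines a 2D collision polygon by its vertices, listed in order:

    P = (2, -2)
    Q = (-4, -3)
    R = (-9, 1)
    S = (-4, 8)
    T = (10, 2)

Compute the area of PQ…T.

112.5

Apply the shoelace (surveyor's) formula: 2A = Σ (x_i·y_{i+1} − x_{i+1}·y_i), indices taken mod 5.
P→Q: (2)(-3) − (-4)(-2) = -14
Q→R: (-4)(1) − (-9)(-3) = -31
R→S: (-9)(8) − (-4)(1) = -68
S→T: (-4)(2) − (10)(8) = -88
T→P: (10)(-2) − (2)(2) = -24
Σ = -225
Area = |Σ|/2 = 112.5.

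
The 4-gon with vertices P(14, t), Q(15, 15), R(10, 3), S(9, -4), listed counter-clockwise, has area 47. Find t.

The doubled signed area Σ (x_i y_{i+1} − x_{i+1} y_i) is linear in t.
With t=0 it equals 94; the coefficient of t is -6 (from the two edges through P).
So -6·t + 94 = 2·47 = 94 ⇒ t = 0.

0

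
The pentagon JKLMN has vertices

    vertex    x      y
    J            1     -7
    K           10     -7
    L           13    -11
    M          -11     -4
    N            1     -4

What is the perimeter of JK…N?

54

|JK| = √((9)² + (0)²) = √81 = 9
|KL| = √((3)² + (-4)²) = √25 = 5
|LM| = √((-24)² + (7)²) = √625 = 25
|MN| = √((12)² + (0)²) = √144 = 12
|NJ| = √((0)² + (-3)²) = √9 = 3
Perimeter = 9 + 5 + 25 + 12 + 3 = 54.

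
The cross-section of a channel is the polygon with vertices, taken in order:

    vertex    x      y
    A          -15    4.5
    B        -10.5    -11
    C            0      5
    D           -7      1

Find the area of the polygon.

Apply the shoelace formula: 2A = Σ (x_i·y_{i+1} − x_{i+1}·y_i), indices taken mod 4.
Cross-terms: 212.25, -52.5, 35, -16.5  ⇒  Σ = 178.25
Area = |Σ|/2 = 89.125.

89.125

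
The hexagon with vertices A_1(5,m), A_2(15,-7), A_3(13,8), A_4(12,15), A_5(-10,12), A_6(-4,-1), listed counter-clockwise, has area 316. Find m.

Write out the shoelace sum; only the two edges meeting at A_1 involve m:
2·Area = [((-4)·m − 5·(-1)) + (5·(-7) − 15·m)] + 662
       = -19·m + 632 = 632
⇒ m = 0.

0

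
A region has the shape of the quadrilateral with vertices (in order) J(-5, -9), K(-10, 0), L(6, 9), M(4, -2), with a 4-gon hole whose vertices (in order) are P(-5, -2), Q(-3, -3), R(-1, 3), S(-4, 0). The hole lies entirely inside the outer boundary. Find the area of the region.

Outer boundary:
Σ = (-90) + (-90) + (-48) + (-46) = -274
Area = |Σ|/2 = 137.
Hole:
Apply the shoelace formula: 2A = Σ (x_i·y_{i+1} − x_{i+1}·y_i), indices taken mod 4.
Cross-terms: 9, -12, 12, 8  ⇒  Σ = 17
Area = |Σ|/2 = 8.5.
Net area = 137 − 8.5 = 128.5.

128.5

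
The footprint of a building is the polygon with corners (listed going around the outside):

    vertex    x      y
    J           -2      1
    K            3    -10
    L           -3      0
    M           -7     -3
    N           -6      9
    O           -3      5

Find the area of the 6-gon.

40.5

Apply the surveyor's formula: 2A = Σ (x_i·y_{i+1} − x_{i+1}·y_i), indices taken mod 6.
Σ = (17) + (-30) + (9) + (-81) + (-3) + (7) = -81
Area = |Σ|/2 = 40.5.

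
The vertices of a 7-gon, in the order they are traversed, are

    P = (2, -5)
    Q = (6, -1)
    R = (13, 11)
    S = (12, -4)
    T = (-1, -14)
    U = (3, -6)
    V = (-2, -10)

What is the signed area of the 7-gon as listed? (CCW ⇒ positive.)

Σ = (28) + (79) + (-184) + (-172) + (48) + (-42) + (30) = -213
Signed area = Σ/2 = -106.5 (negative ⇒ clockwise traversal).

-106.5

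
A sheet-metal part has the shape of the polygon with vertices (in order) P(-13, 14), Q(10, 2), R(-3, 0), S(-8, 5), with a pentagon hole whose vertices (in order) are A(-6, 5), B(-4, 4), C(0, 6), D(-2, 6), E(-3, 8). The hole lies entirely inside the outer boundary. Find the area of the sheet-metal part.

Outer boundary:
Cross-terms: -166, 6, -15, -47  ⇒  Σ = -222
Area = |Σ|/2 = 111.
Hole:
Apply the surveyor's formula: 2A = Σ (x_i·y_{i+1} − x_{i+1}·y_i), indices taken mod 5.
Cross-terms: -4, -24, 12, 2, 33  ⇒  Σ = 19
Area = |Σ|/2 = 9.5.
Net area = 111 − 9.5 = 101.5.

101.5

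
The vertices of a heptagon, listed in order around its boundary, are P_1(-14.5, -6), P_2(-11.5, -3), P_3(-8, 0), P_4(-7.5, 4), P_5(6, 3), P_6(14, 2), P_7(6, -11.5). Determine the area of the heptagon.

P_1→P_2: (-14.5)(-3) − (-11.5)(-6) = -25.5
P_2→P_3: (-11.5)(0) − (-8)(-3) = -24
P_3→P_4: (-8)(4) − (-7.5)(0) = -32
P_4→P_5: (-7.5)(3) − (6)(4) = -46.5
P_5→P_6: (6)(2) − (14)(3) = -30
P_6→P_7: (14)(-11.5) − (6)(2) = -173
P_7→P_1: (6)(-6) − (-14.5)(-11.5) = -202.75
Σ = -533.75
Area = |Σ|/2 = 266.875.

266.875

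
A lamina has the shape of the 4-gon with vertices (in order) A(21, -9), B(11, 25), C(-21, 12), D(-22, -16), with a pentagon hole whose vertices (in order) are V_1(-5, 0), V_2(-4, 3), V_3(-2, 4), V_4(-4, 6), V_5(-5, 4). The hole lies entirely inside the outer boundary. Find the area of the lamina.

Outer boundary:
Apply Gauss's area formula: 2A = Σ (x_i·y_{i+1} − x_{i+1}·y_i), indices taken mod 4.
Σ = (624) + (657) + (600) + (534) = 2415
Area = |Σ|/2 = 1207.5.
Hole:
Σ = (-15) + (-10) + (4) + (14) + (20) = 13
Area = |Σ|/2 = 6.5.
Net area = 1207.5 − 6.5 = 1201.

1201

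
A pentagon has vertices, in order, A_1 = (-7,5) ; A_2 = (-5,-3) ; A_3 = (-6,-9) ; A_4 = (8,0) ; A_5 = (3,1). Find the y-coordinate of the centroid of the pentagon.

Apply Gauss's area formula. First the cross-terms c_i = x_i·y_{i+1} − x_{i+1}·y_i:
  46, 27, 72, 8, 22  ⇒  2A = 175, A = 87.5.
Then Σ (y_i + y_{i+1})·c_i = -740, so ȳ = -740 / (6·87.5) = -148/105.

-148/105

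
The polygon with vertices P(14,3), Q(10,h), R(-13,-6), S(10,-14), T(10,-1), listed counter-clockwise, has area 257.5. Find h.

7

Write out the shoelace sum; only the two edges meeting at Q involve h:
2·Area = [(14·h − 10·3) + (10·(-6) − (-13)·h)] + 416
       = 27·h + 326 = 515
⇒ h = 7.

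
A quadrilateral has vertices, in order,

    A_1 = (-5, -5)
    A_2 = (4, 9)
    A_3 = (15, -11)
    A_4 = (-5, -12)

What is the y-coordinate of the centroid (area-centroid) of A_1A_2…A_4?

Apply Gauss's area formula. First the cross-terms c_i = x_i·y_{i+1} − x_{i+1}·y_i:
  -25, -179, -235, -35  ⇒  2A = -474, A = -237.
Then Σ (y_i + y_{i+1})·c_i = 6258, so ȳ = 6258 / (6·(-237)) = -1043/237.

-1043/237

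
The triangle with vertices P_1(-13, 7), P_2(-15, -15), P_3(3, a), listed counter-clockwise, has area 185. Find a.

The doubled signed area Σ (x_i y_{i+1} − x_{i+1} y_i) is linear in a.
With a=0 it equals 366; the coefficient of a is -2 (from the two edges through P_3).
So -2·a + 366 = 2·185 = 370 ⇒ a = -2.

-2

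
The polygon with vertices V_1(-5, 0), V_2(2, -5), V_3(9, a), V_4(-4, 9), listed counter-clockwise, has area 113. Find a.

5

The doubled signed area Σ (x_i y_{i+1} − x_{i+1} y_i) is linear in a.
With a=0 it equals 196; the coefficient of a is 6 (from the two edges through V_3).
So 6·a + 196 = 2·113 = 226 ⇒ a = 5.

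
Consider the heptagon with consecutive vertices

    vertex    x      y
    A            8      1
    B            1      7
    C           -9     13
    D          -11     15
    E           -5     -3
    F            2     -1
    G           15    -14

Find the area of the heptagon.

186

Σ = (55) + (76) + (8) + (108) + (11) + (-13) + (127) = 372
Area = |Σ|/2 = 186.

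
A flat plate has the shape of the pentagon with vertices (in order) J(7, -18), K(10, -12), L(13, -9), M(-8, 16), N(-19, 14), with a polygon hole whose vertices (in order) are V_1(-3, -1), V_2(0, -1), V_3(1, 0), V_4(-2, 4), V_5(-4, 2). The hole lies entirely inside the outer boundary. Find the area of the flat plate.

352

Outer boundary:
Σ = (96) + (66) + (136) + (192) + (244) = 734
Area = |Σ|/2 = 367.
Hole:
Apply the shoelace formula: 2A = Σ (x_i·y_{i+1} − x_{i+1}·y_i), indices taken mod 5.
Σ = (3) + (1) + (4) + (12) + (10) = 30
Area = |Σ|/2 = 15.
Net area = 367 − 15 = 352.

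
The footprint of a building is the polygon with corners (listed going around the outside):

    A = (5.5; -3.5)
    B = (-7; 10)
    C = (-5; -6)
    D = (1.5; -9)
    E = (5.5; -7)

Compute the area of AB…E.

Apply the shoelace (surveyor's) formula: 2A = Σ (x_i·y_{i+1} − x_{i+1}·y_i), indices taken mod 5.
Σ = (30.5) + (92) + (54) + (39) + (19.25) = 234.75
Area = |Σ|/2 = 117.375.

117.375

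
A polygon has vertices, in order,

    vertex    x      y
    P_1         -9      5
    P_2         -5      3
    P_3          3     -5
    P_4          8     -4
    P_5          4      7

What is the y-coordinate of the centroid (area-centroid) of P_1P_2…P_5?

Apply Gauss's area formula. First the cross-terms c_i = x_i·y_{i+1} − x_{i+1}·y_i:
  -2, 16, 28, 72, 83  ⇒  2A = 197, A = 98.5.
Then Σ (y_i + y_{i+1})·c_i = 912, so ȳ = 912 / (6·98.5) = 304/197.

304/197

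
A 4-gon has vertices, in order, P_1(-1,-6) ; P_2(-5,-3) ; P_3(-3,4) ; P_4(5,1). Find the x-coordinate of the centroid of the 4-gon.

-58/81

Apply Gauss's area formula. First the cross-terms c_i = x_i·y_{i+1} − x_{i+1}·y_i:
  -27, -29, -23, -29  ⇒  2A = -108, A = -54.
Then Σ (x_i + x_{i+1})·c_i = 232, so x̄ = 232 / (6·(-54)) = -58/81.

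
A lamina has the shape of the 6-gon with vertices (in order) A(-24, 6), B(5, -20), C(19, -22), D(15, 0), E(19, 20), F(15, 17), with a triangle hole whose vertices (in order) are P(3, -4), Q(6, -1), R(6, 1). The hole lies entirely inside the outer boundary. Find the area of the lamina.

Outer boundary:
Apply the shoelace (surveyor's) formula: 2A = Σ (x_i·y_{i+1} − x_{i+1}·y_i), indices taken mod 6.
A→B: (-24)(-20) − (5)(6) = 450
B→C: (5)(-22) − (19)(-20) = 270
C→D: (19)(0) − (15)(-22) = 330
D→E: (15)(20) − (19)(0) = 300
E→F: (19)(17) − (15)(20) = 23
F→A: (15)(6) − (-24)(17) = 498
Σ = 1871
Area = |Σ|/2 = 935.5.
Hole:
Apply the surveyor's formula: 2A = Σ (x_i·y_{i+1} − x_{i+1}·y_i), indices taken mod 3.
P→Q: (3)(-1) − (6)(-4) = 21
Q→R: (6)(1) − (6)(-1) = 12
R→P: (6)(-4) − (3)(1) = -27
Σ = 6
Area = |Σ|/2 = 3.
Net area = 935.5 − 3 = 932.5.

932.5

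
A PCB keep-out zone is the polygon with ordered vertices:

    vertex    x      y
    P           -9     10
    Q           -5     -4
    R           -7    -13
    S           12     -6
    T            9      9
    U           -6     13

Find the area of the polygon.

Σ = (86) + (37) + (198) + (162) + (171) + (57) = 711
Area = |Σ|/2 = 355.5.

355.5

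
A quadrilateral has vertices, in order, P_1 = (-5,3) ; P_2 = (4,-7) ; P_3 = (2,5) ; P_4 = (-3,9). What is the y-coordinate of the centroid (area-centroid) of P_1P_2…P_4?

Apply the shoelace (surveyor's) formula. First the cross-terms c_i = x_i·y_{i+1} − x_{i+1}·y_i:
  23, 34, 33, 36  ⇒  2A = 126, A = 63.
Then Σ (y_i + y_{i+1})·c_i = 734, so ȳ = 734 / (6·63) = 367/189.

367/189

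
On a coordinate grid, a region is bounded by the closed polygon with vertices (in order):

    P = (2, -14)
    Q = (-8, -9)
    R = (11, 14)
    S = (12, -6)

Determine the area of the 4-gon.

266.5

Apply Gauss's area formula: 2A = Σ (x_i·y_{i+1} − x_{i+1}·y_i), indices taken mod 4.
Σ = (-130) + (-13) + (-234) + (-156) = -533
Area = |Σ|/2 = 266.5.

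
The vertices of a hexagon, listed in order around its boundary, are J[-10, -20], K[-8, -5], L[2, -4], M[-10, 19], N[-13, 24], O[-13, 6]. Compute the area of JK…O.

245.5

Cross-terms: -110, 42, -2, 7, 234, 320  ⇒  Σ = 491
Area = |Σ|/2 = 245.5.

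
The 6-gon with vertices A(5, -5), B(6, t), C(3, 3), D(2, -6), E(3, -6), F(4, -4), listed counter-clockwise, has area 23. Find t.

2

Write out the shoelace sum; only the two edges meeting at B involve t:
2·Area = [(5·t − 6·(-5)) + (6·3 − 3·t)] + -6
       = 2·t + 42 = 46
⇒ t = 2.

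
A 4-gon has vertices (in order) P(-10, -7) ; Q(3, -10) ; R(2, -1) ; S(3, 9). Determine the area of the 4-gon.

Apply the shoelace formula: 2A = Σ (x_i·y_{i+1} − x_{i+1}·y_i), indices taken mod 4.
Σ = (121) + (17) + (21) + (69) = 228
Area = |Σ|/2 = 114.

114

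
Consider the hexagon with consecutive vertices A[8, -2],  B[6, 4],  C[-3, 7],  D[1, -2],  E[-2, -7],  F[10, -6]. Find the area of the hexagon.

Apply the surveyor's formula: 2A = Σ (x_i·y_{i+1} − x_{i+1}·y_i), indices taken mod 6.
A→B: (8)(4) − (6)(-2) = 44
B→C: (6)(7) − (-3)(4) = 54
C→D: (-3)(-2) − (1)(7) = -1
D→E: (1)(-7) − (-2)(-2) = -11
E→F: (-2)(-6) − (10)(-7) = 82
F→A: (10)(-2) − (8)(-6) = 28
Σ = 196
Area = |Σ|/2 = 98.

98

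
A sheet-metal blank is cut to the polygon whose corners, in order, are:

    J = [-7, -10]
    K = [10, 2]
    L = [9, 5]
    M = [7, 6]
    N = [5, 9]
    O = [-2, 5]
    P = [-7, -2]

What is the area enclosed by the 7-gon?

Apply the shoelace formula: 2A = Σ (x_i·y_{i+1} − x_{i+1}·y_i), indices taken mod 7.
J→K: (-7)(2) − (10)(-10) = 86
K→L: (10)(5) − (9)(2) = 32
L→M: (9)(6) − (7)(5) = 19
M→N: (7)(9) − (5)(6) = 33
N→O: (5)(5) − (-2)(9) = 43
O→P: (-2)(-2) − (-7)(5) = 39
P→J: (-7)(-10) − (-7)(-2) = 56
Σ = 308
Area = |Σ|/2 = 154.

154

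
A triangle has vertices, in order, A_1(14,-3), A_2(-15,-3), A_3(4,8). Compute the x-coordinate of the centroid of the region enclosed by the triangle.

Apply the shoelace formula. First the cross-terms c_i = x_i·y_{i+1} − x_{i+1}·y_i:
  -87, -108, -124  ⇒  2A = -319, A = -159.5.
Then Σ (x_i + x_{i+1})·c_i = -957, so x̄ = -957 / (6·(-159.5)) = 1.

1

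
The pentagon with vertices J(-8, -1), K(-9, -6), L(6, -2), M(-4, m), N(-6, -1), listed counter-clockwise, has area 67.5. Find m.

Write out the shoelace sum; only the two edges meeting at M involve m:
2·Area = [(6·m − (-4)·(-2)) + ((-4)·(-1) − (-6)·m)] + 91
       = 12·m + 87 = 135
⇒ m = 4.

4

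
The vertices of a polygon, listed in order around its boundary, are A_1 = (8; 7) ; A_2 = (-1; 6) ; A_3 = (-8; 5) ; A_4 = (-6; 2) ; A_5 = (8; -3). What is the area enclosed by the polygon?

97

Σ = (55) + (43) + (14) + (2) + (80) = 194
Area = |Σ|/2 = 97.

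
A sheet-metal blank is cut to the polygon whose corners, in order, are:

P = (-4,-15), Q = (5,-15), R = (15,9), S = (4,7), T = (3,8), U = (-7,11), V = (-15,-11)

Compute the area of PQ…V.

498.5

Apply the shoelace (surveyor's) formula: 2A = Σ (x_i·y_{i+1} − x_{i+1}·y_i), indices taken mod 7.
Σ = (135) + (270) + (69) + (11) + (89) + (242) + (181) = 997
Area = |Σ|/2 = 498.5.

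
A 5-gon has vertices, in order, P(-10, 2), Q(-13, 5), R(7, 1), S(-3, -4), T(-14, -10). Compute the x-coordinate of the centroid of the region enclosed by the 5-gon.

-1418/251

Apply the surveyor's formula. First the cross-terms c_i = x_i·y_{i+1} − x_{i+1}·y_i:
  -24, -48, -25, -26, -128  ⇒  2A = -251, A = -125.5.
Then Σ (x_i + x_{i+1})·c_i = 4254, so x̄ = 4254 / (6·(-125.5)) = -1418/251.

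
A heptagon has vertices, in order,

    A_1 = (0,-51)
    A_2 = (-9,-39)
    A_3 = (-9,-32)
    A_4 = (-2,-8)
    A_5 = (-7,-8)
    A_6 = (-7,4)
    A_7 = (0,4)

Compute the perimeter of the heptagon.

|A_1A_2| = √((-9)² + (12)²) = √225 = 15
|A_2A_3| = √((0)² + (7)²) = √49 = 7
|A_3A_4| = √((7)² + (24)²) = √625 = 25
|A_4A_5| = √((-5)² + (0)²) = √25 = 5
|A_5A_6| = √((0)² + (12)²) = √144 = 12
|A_6A_7| = √((7)² + (0)²) = √49 = 7
|A_7A_1| = √((0)² + (-55)²) = √3025 = 55
Perimeter = 15 + 7 + 25 + 5 + 12 + 7 + 55 = 126.

126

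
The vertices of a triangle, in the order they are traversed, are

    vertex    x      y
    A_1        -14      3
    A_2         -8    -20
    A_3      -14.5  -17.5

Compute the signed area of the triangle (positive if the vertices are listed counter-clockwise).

-67.25

Cross-terms: 304, -150, -288.5  ⇒  Σ = -134.5
Signed area = Σ/2 = -67.25 (negative ⇒ clockwise traversal).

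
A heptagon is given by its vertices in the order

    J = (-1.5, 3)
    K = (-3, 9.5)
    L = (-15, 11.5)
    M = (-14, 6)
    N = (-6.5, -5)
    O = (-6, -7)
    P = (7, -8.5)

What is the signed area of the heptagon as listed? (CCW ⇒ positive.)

203.25

Apply the surveyor's formula: 2A = Σ (x_i·y_{i+1} − x_{i+1}·y_i), indices taken mod 7.
J→K: (-1.5)(9.5) − (-3)(3) = -5.25
K→L: (-3)(11.5) − (-15)(9.5) = 108
L→M: (-15)(6) − (-14)(11.5) = 71
M→N: (-14)(-5) − (-6.5)(6) = 109
N→O: (-6.5)(-7) − (-6)(-5) = 15.5
O→P: (-6)(-8.5) − (7)(-7) = 100
P→J: (7)(3) − (-1.5)(-8.5) = 8.25
Σ = 406.5
Signed area = Σ/2 = 203.25 (positive ⇒ counter-clockwise traversal).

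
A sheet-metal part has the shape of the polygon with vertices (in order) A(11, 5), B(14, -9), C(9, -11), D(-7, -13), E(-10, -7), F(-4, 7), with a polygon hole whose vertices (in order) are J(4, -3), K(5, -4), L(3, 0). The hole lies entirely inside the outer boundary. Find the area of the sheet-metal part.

355

Outer boundary:
Cross-terms: -169, -73, -194, -81, -98, -97  ⇒  Σ = -712
Area = |Σ|/2 = 356.
Hole:
Apply the shoelace (surveyor's) formula: 2A = Σ (x_i·y_{i+1} − x_{i+1}·y_i), indices taken mod 3.
Σ = (-1) + (12) + (-9) = 2
Area = |Σ|/2 = 1.
Net area = 356 − 1 = 355.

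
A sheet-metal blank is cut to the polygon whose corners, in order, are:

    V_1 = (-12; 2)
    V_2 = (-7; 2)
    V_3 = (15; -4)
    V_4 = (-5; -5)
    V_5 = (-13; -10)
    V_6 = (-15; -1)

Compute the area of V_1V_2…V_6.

Σ = (-10) + (-2) + (-95) + (-15) + (-137) + (-42) = -301
Area = |Σ|/2 = 150.5.

150.5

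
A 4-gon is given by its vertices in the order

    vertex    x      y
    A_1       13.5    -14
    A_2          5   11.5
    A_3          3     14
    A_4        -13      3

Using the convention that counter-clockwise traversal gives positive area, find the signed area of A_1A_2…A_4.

296.625

Apply the surveyor's formula: 2A = Σ (x_i·y_{i+1} − x_{i+1}·y_i), indices taken mod 4.
A_1→A_2: (13.5)(11.5) − (5)(-14) = 225.25
A_2→A_3: (5)(14) − (3)(11.5) = 35.5
A_3→A_4: (3)(3) − (-13)(14) = 191
A_4→A_1: (-13)(-14) − (13.5)(3) = 141.5
Σ = 593.25
Signed area = Σ/2 = 296.625 (positive ⇒ counter-clockwise traversal).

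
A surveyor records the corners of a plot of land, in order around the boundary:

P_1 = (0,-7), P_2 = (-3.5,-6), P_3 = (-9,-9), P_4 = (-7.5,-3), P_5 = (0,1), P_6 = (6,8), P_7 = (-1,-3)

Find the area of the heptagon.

Apply the shoelace formula: 2A = Σ (x_i·y_{i+1} − x_{i+1}·y_i), indices taken mod 7.
Σ = (-24.5) + (-22.5) + (-40.5) + (-7.5) + (-6) + (-10) + (7) = -104
Area = |Σ|/2 = 52.

52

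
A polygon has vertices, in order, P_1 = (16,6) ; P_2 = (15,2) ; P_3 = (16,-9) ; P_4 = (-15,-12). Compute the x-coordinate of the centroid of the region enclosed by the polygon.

Apply the shoelace formula. First the cross-terms c_i = x_i·y_{i+1} − x_{i+1}·y_i:
  -58, -167, -327, 102  ⇒  2A = -450, A = -225.
Then Σ (x_i + x_{i+1})·c_i = -7200, so x̄ = -7200 / (6·(-225)) = 16/3.

16/3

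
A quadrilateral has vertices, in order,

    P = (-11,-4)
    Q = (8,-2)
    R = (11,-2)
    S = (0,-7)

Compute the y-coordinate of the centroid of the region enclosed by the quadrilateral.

Apply the surveyor's formula. First the cross-terms c_i = x_i·y_{i+1} − x_{i+1}·y_i:
  54, 6, -77, -77  ⇒  2A = -94, A = -47.
Then Σ (y_i + y_{i+1})·c_i = 1192, so ȳ = 1192 / (6·(-47)) = -596/141.

-596/141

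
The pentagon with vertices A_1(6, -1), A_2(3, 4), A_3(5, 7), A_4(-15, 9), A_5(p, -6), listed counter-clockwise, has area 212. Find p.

Write out the shoelace sum; only the two edges meeting at A_5 involve p:
2·Area = [((-15)·(-6) − p·9) + (p·(-1) − 6·(-6))] + 178
       = -10·p + 304 = 424
⇒ p = -12.

-12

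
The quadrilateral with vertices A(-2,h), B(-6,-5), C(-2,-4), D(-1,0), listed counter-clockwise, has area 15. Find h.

The doubled signed area Σ (x_i y_{i+1} − x_{i+1} y_i) is linear in h.
With h=0 it equals 20; the coefficient of h is 5 (from the two edges through A).
So 5·h + 20 = 2·15 = 30 ⇒ h = 2.

2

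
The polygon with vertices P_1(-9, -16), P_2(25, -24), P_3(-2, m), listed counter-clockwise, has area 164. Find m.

The doubled signed area Σ (x_i y_{i+1} − x_{i+1} y_i) is linear in m.
With m=0 it equals 600; the coefficient of m is 34 (from the two edges through P_3).
So 34·m + 600 = 2·164 = 328 ⇒ m = -8.

-8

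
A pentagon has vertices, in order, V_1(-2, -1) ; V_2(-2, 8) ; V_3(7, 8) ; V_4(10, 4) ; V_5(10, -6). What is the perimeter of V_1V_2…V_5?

46

|V_1V_2| = √((0)² + (9)²) = √81 = 9
|V_2V_3| = √((9)² + (0)²) = √81 = 9
|V_3V_4| = √((3)² + (-4)²) = √25 = 5
|V_4V_5| = √((0)² + (-10)²) = √100 = 10
|V_5V_1| = √((-12)² + (5)²) = √169 = 13
Perimeter = 9 + 9 + 5 + 10 + 13 = 46.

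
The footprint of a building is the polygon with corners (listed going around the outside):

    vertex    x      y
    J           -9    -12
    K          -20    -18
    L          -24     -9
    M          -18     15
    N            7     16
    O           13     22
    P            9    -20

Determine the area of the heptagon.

1022.5

J→K: (-9)(-18) − (-20)(-12) = -78
K→L: (-20)(-9) − (-24)(-18) = -252
L→M: (-24)(15) − (-18)(-9) = -522
M→N: (-18)(16) − (7)(15) = -393
N→O: (7)(22) − (13)(16) = -54
O→P: (13)(-20) − (9)(22) = -458
P→J: (9)(-12) − (-9)(-20) = -288
Σ = -2045
Area = |Σ|/2 = 1022.5.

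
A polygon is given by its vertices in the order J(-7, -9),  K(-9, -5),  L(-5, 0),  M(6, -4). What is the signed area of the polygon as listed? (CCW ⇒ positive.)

-66.5

Apply the shoelace formula: 2A = Σ (x_i·y_{i+1} − x_{i+1}·y_i), indices taken mod 4.
Σ = (-46) + (-25) + (20) + (-82) = -133
Signed area = Σ/2 = -66.5 (negative ⇒ clockwise traversal).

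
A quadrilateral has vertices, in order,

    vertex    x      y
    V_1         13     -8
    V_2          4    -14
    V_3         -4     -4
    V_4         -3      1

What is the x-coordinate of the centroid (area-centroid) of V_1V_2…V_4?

776/227

Apply the surveyor's formula. First the cross-terms c_i = x_i·y_{i+1} − x_{i+1}·y_i:
  -150, -72, -16, 11  ⇒  2A = -227, A = -113.5.
Then Σ (x_i + x_{i+1})·c_i = -2328, so x̄ = -2328 / (6·(-113.5)) = 776/227.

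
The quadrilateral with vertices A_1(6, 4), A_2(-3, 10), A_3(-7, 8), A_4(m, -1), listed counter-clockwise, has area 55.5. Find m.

Write out the shoelace sum; only the two edges meeting at A_4 involve m:
2·Area = [((-7)·(-1) − m·8) + (m·4 − 6·(-1))] + 118
       = -4·m + 131 = 111
⇒ m = 5.

5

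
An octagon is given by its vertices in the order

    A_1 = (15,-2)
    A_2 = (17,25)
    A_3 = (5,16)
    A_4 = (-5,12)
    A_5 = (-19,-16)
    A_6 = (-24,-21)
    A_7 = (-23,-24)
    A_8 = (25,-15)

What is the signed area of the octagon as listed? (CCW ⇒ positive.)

1116

Apply the shoelace formula: 2A = Σ (x_i·y_{i+1} − x_{i+1}·y_i), indices taken mod 8.
Σ = (409) + (147) + (140) + (308) + (15) + (93) + (945) + (175) = 2232
Signed area = Σ/2 = 1116 (positive ⇒ counter-clockwise traversal).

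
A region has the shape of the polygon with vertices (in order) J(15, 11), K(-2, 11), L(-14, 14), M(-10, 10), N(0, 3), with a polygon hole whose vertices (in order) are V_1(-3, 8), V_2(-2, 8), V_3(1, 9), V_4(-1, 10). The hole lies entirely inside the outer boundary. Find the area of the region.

115.5

Outer boundary:
Apply the surveyor's formula: 2A = Σ (x_i·y_{i+1} − x_{i+1}·y_i), indices taken mod 5.
Cross-terms: 187, 126, 0, -30, -45  ⇒  Σ = 238
Area = |Σ|/2 = 119.
Hole:
Apply Gauss's area formula: 2A = Σ (x_i·y_{i+1} − x_{i+1}·y_i), indices taken mod 4.
V_1→V_2: (-3)(8) − (-2)(8) = -8
V_2→V_3: (-2)(9) − (1)(8) = -26
V_3→V_4: (1)(10) − (-1)(9) = 19
V_4→V_1: (-1)(8) − (-3)(10) = 22
Σ = 7
Area = |Σ|/2 = 3.5.
Net area = 119 − 3.5 = 115.5.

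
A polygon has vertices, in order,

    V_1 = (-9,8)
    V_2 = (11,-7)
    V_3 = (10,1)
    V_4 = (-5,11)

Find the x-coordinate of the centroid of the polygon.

140/69

Apply the surveyor's formula. First the cross-terms c_i = x_i·y_{i+1} − x_{i+1}·y_i:
  -25, 81, 115, 59  ⇒  2A = 230, A = 115.
Then Σ (x_i + x_{i+1})·c_i = 1400, so x̄ = 1400 / (6·115) = 140/69.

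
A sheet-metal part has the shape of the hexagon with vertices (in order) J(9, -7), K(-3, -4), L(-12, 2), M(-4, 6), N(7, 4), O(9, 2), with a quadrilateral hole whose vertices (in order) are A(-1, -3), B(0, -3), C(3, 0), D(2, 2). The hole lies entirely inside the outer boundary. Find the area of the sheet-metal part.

Outer boundary:
Apply the shoelace formula: 2A = Σ (x_i·y_{i+1} − x_{i+1}·y_i), indices taken mod 6.
J→K: (9)(-4) − (-3)(-7) = -57
K→L: (-3)(2) − (-12)(-4) = -54
L→M: (-12)(6) − (-4)(2) = -64
M→N: (-4)(4) − (7)(6) = -58
N→O: (7)(2) − (9)(4) = -22
O→J: (9)(-7) − (9)(2) = -81
Σ = -336
Area = |Σ|/2 = 168.
Hole:
Apply the shoelace formula: 2A = Σ (x_i·y_{i+1} − x_{i+1}·y_i), indices taken mod 4.
Σ = (3) + (9) + (6) + (-4) = 14
Area = |Σ|/2 = 7.
Net area = 168 − 7 = 161.

161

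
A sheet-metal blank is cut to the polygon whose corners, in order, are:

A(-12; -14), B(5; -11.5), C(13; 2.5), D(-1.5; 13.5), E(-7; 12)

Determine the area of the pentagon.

Σ = (208) + (162) + (179.25) + (76.5) + (242) = 867.75
Area = |Σ|/2 = 433.875.

433.875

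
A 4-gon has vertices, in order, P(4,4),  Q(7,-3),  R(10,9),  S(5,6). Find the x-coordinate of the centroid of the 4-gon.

665/96

Apply the shoelace (surveyor's) formula. First the cross-terms c_i = x_i·y_{i+1} − x_{i+1}·y_i:
  -40, 93, 15, -4  ⇒  2A = 64, A = 32.
Then Σ (x_i + x_{i+1})·c_i = 1330, so x̄ = 1330 / (6·32) = 665/96.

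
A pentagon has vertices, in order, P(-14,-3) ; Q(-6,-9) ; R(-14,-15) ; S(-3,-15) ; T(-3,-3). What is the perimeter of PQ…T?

54

|PQ| = √((8)² + (-6)²) = √100 = 10
|QR| = √((-8)² + (-6)²) = √100 = 10
|RS| = √((11)² + (0)²) = √121 = 11
|ST| = √((0)² + (12)²) = √144 = 12
|TP| = √((-11)² + (0)²) = √121 = 11
Perimeter = 10 + 10 + 11 + 12 + 11 = 54.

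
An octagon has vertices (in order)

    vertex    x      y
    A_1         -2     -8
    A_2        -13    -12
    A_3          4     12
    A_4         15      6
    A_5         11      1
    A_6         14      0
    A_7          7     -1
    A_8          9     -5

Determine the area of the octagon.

265.5

Apply the surveyor's formula: 2A = Σ (x_i·y_{i+1} − x_{i+1}·y_i), indices taken mod 8.
Σ = (-80) + (-108) + (-156) + (-51) + (-14) + (-14) + (-26) + (-82) = -531
Area = |Σ|/2 = 265.5.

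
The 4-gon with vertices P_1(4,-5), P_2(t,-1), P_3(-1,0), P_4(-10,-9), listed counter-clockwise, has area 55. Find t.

4

The doubled signed area Σ (x_i y_{i+1} − x_{i+1} y_i) is linear in t.
With t=0 it equals 90; the coefficient of t is 5 (from the two edges through P_2).
So 5·t + 90 = 2·55 = 110 ⇒ t = 4.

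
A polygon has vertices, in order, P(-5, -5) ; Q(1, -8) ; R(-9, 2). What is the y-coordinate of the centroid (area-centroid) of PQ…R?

-11/3

Apply the shoelace formula. First the cross-terms c_i = x_i·y_{i+1} − x_{i+1}·y_i:
  45, -70, 55  ⇒  2A = 30, A = 15.
Then Σ (y_i + y_{i+1})·c_i = -330, so ȳ = -330 / (6·15) = -11/3.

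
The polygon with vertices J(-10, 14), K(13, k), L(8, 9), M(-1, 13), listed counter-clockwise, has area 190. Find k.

-12

Write out the shoelace sum; only the two edges meeting at K involve k:
2·Area = [((-10)·k − 13·14) + (13·9 − 8·k)] + 229
       = -18·k + 164 = 380
⇒ k = -12.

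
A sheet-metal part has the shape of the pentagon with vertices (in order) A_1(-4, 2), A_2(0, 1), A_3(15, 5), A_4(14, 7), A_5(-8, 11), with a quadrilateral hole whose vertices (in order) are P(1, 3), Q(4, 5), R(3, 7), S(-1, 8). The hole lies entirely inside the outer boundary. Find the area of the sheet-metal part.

114

Outer boundary:
Apply the surveyor's formula: 2A = Σ (x_i·y_{i+1} − x_{i+1}·y_i), indices taken mod 5.
A_1→A_2: (-4)(1) − (0)(2) = -4
A_2→A_3: (0)(5) − (15)(1) = -15
A_3→A_4: (15)(7) − (14)(5) = 35
A_4→A_5: (14)(11) − (-8)(7) = 210
A_5→A_1: (-8)(2) − (-4)(11) = 28
Σ = 254
Area = |Σ|/2 = 127.
Hole:
Apply the shoelace (surveyor's) formula: 2A = Σ (x_i·y_{i+1} − x_{i+1}·y_i), indices taken mod 4.
P→Q: (1)(5) − (4)(3) = -7
Q→R: (4)(7) − (3)(5) = 13
R→S: (3)(8) − (-1)(7) = 31
S→P: (-1)(3) − (1)(8) = -11
Σ = 26
Area = |Σ|/2 = 13.
Net area = 127 − 13 = 114.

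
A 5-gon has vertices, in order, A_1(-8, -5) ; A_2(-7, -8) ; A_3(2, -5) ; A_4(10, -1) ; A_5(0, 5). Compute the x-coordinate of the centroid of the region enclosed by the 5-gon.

Apply the surveyor's formula. First the cross-terms c_i = x_i·y_{i+1} − x_{i+1}·y_i:
  29, 51, 48, 50, 40  ⇒  2A = 218, A = 109.
Then Σ (x_i + x_{i+1})·c_i = 66, so x̄ = 66 / (6·109) = 11/109.

11/109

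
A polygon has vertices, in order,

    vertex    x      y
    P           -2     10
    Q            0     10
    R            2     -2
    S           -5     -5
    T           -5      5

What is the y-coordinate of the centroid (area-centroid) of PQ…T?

Apply Gauss's area formula. First the cross-terms c_i = x_i·y_{i+1} − x_{i+1}·y_i:
  -20, -20, -20, -50, -40  ⇒  2A = -150, A = -75.
Then Σ (y_i + y_{i+1})·c_i = -1020, so ȳ = -1020 / (6·(-75)) = 34/15.

34/15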